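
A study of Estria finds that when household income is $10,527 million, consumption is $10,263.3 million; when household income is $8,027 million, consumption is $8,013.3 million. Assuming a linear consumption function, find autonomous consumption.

a = 789

MPC = ΔC/ΔY = (10263.3 − 8013.3)/(10527 − 8027) = 2250/2500 = 0.9
a = C − MPC·Y = 8013.3 − 0.9(8027) = 8013.3 − 7224.3 = 789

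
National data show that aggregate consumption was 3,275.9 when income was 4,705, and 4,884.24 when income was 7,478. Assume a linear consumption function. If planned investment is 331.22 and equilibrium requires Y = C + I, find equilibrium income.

Y = 2091

MPC = (4884.24 − 3275.9)/(7478 − 4705) = 1608.34/2773 = 0.58
a = 3275.9 − 0.58(4705) = 547
Equilibrium: Y = 547 + 0.58Y + 331.22
0.42Y = 878.22, so Y = 878.22/0.42 = 2091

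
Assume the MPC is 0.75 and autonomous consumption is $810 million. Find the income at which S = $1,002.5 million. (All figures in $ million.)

Y = 7250

S = Y − C = -810 + 0.25Y
-810 + 0.25Y = 1002.5, so 0.25Y = 1812.5 and Y = 7250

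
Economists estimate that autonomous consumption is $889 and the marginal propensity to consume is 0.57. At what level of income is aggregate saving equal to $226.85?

S = Y − C = -889 + 0.43Y
-889 + 0.43Y = 226.85, so 0.43Y = 1115.85 and Y = 2595

Y = 2595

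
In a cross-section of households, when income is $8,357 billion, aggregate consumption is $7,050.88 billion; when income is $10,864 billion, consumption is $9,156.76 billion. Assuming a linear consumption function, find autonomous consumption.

a = 31

MPC = ΔC/ΔY = (9156.76 − 7050.88)/(10864 − 8357) = 2105.88/2507 = 0.84
a = C − MPC·Y = 7050.88 − 0.84(8357) = 7050.88 − 7019.88 = 31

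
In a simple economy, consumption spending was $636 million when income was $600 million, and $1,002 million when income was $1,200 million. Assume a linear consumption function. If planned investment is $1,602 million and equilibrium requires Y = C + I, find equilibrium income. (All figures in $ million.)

MPC = (1002 − 636)/(1200 − 600) = 366/600 = 0.61
a = 636 − 0.61(600) = 270
Equilibrium: Y = 270 + 0.61Y + 1602
0.39Y = 1872, so Y = 1872/0.39 = 4800

Y = 4800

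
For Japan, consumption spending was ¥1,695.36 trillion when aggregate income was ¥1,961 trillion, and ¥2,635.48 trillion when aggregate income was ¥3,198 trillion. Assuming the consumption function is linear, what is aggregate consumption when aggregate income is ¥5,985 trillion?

C = 4753.6

MPC = (2635.48 − 1695.36)/(3198 − 1961) = 940.12/1237 = 0.76
a = 1695.36 − 0.76(1961) = 1695.36 − 1490.36 = 205
C = 205 + 0.76(5985) = 205 + 4548.6 = 4753.6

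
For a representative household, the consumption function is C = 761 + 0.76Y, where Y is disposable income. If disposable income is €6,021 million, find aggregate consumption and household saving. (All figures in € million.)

C = 5336.96; S = 684.04

C = 761 + 0.76(6021) = 761 + 4575.96 = 5336.96
S = Y − C = 6021 − 5336.96 = 684.04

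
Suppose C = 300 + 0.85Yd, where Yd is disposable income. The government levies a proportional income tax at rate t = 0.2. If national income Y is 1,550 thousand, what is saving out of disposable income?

S = -114

Yd = (1 − 0.2)(1550) = 0.8(1550) = 1240
C = 300 + 0.85(1240) = 300 + 1054 = 1354
S = Yd − C = 1240 − 1354 = -114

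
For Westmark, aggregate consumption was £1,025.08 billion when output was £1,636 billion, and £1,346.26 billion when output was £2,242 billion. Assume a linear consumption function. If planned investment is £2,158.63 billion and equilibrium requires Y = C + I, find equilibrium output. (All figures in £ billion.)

MPC = (1346.26 − 1025.08)/(2242 − 1636) = 321.18/606 = 0.53
a = 1025.08 − 0.53(1636) = 158
Equilibrium: Y = 158 + 0.53Y + 2158.63
0.47Y = 2316.63, so Y = 2316.63/0.47 = 4929

Y = 4929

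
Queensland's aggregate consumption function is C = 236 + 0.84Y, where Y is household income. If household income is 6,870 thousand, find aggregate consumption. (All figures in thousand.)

C = 6006.8

C = 236 + 0.84(6870) = 236 + 5770.8 = 6006.8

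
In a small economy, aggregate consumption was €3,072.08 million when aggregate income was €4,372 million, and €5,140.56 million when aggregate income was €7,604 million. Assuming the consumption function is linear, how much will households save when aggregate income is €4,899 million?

S = 1489.64

MPC = (5140.56 − 3072.08)/(7604 − 4372) = 2068.48/3232 = 0.64
a = 3072.08 − 0.64(4372) = 3072.08 − 2798.08 = 274
C = 274 + 0.64(4899) = 3409.36
S = 4899 − 3409.36 = 1489.64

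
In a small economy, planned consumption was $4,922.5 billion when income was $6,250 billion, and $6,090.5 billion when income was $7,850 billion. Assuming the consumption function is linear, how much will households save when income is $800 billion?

MPC = (6090.5 − 4922.5)/(7850 − 6250) = 1168/1600 = 0.73
a = 4922.5 − 0.73(6250) = 4922.5 − 4562.5 = 360
C = 360 + 0.73(800) = 944
S = 800 − 944 = -144

S = -144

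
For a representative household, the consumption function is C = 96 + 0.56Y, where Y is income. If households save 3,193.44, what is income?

Y = 7476

S = Y − C = -96 + 0.44Y
-96 + 0.44Y = 3193.44, so 0.44Y = 3289.44 and Y = 7476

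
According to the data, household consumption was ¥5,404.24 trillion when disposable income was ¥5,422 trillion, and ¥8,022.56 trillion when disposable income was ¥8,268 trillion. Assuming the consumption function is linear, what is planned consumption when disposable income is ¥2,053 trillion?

C = 2304.76

MPC = (8022.56 − 5404.24)/(8268 − 5422) = 2618.32/2846 = 0.92
a = 5404.24 − 0.92(5422) = 5404.24 − 4988.24 = 416
C = 416 + 0.92(2053) = 416 + 1888.76 = 2304.76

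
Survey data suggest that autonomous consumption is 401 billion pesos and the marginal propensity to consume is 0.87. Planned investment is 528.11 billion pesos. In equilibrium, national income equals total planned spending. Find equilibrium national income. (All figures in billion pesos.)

Y = C + I = 401 + 0.87Y + 528.11
Y − 0.87Y = 929.11
0.13Y = 929.11, so Y = 929.11/0.13 = 7147

Y = 7147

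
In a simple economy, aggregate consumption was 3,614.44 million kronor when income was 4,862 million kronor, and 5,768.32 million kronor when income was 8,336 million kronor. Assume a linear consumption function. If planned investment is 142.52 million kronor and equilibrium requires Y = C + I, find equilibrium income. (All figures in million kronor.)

MPC = (5768.32 − 3614.44)/(8336 − 4862) = 2153.88/3474 = 0.62
a = 3614.44 − 0.62(4862) = 600
Equilibrium: Y = 600 + 0.62Y + 142.52
0.38Y = 742.52, so Y = 742.52/0.38 = 1954

Y = 1954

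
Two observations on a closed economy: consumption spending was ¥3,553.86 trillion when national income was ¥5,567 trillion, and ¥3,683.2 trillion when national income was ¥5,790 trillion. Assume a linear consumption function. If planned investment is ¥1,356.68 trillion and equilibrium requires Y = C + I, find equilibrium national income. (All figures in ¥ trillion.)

MPC = (3683.2 − 3553.86)/(5790 − 5567) = 129.34/223 = 0.58
a = 3553.86 − 0.58(5567) = 325
Equilibrium: Y = 325 + 0.58Y + 1356.68
0.42Y = 1681.68, so Y = 1681.68/0.42 = 4004

Y = 4004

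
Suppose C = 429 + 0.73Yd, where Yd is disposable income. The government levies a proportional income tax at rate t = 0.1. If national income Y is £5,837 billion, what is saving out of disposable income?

Yd = (1 − 0.1)(5837) = 0.9(5837) = 5253.3
C = 429 + 0.73(5253.3) = 429 + 3834.909 = 4263.909
S = Yd − C = 5253.3 − 4263.909 = 989.391

S = 989.391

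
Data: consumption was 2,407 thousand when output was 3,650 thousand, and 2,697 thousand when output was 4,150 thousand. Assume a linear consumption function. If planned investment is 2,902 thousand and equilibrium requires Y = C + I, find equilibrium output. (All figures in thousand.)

MPC = (2697 − 2407)/(4150 − 3650) = 290/500 = 0.58
a = 2407 − 0.58(3650) = 290
Equilibrium: Y = 290 + 0.58Y + 2902
0.42Y = 3192, so Y = 3192/0.42 = 7600

Y = 7600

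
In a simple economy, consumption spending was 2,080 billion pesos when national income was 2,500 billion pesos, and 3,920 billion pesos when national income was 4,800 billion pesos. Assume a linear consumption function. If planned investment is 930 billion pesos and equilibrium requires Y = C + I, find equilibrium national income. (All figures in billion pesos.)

MPC = (3920 − 2080)/(4800 − 2500) = 1840/2300 = 0.8
a = 2080 − 0.8(2500) = 80
Equilibrium: Y = 80 + 0.8Y + 930
0.2Y = 1010, so Y = 1010/0.2 = 5050

Y = 5050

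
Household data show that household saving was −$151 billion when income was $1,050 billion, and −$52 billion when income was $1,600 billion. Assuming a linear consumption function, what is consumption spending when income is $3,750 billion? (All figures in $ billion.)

C = 3415

MPS = ΔS/ΔY = (-52 − (-151))/(1600 − 1050) = 99/550 = 0.18
MPC = 1 − MPS = 0.82
Autonomous saving = -151 − 0.18(1050) = -340, so a = 340
C = 340 + 0.82(3750) = 340 + 3075 = 3415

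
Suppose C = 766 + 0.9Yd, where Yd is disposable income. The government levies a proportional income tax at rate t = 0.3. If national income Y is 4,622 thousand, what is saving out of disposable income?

S = -442.46

Yd = (1 − 0.3)(4622) = 0.7(4622) = 3235.4
C = 766 + 0.9(3235.4) = 766 + 2911.86 = 3677.86
S = Yd − C = 3235.4 − 3677.86 = -442.46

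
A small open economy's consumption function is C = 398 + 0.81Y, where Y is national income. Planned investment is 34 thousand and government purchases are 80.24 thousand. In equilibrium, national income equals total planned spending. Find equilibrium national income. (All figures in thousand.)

Y = 2696

Y = C + I + G = 398 + 0.81Y + 34 + 80.24
Y − 0.81Y = 512.24
0.19Y = 512.24, so Y = 512.24/0.19 = 2696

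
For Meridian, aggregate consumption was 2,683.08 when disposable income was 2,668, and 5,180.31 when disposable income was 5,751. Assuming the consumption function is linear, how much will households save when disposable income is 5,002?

MPC = (5180.31 − 2683.08)/(5751 − 2668) = 2497.23/3083 = 0.81
a = 2683.08 − 0.81(2668) = 2683.08 − 2161.08 = 522
C = 522 + 0.81(5002) = 4573.62
S = 5002 − 4573.62 = 428.38

S = 428.38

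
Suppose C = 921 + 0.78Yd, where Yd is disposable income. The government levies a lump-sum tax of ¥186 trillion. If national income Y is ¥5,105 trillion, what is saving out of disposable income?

S = 161.18

Yd = Y − T = 5105 − 186 = 4919
C = 921 + 0.78(4919) = 921 + 3836.82 = 4757.82
S = Yd − C = 4919 − 4757.82 = 161.18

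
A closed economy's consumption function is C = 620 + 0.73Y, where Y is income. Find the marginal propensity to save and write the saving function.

MPS = 1 − MPC = 1 − 0.73 = 0.27
S = Y − C = -620 + 0.27Y

MPS = 0.27; S = -620 + 0.27Y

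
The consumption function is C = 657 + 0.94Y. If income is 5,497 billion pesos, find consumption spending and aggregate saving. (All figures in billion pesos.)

C = 657 + 0.94(5497) = 657 + 5167.18 = 5824.18
S = Y − C = 5497 − 5824.18 = -327.18

C = 5824.18; S = -327.18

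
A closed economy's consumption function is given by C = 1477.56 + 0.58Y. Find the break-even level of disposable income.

At break-even, C = Y: 1477.56 + 0.58Y = Y
0.42Y = 1477.56, so Y = 1477.56/0.42 = 3518

Y = 3518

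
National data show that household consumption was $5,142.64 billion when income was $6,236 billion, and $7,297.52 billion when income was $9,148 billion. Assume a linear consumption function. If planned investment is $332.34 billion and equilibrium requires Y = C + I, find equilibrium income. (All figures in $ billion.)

MPC = (7297.52 − 5142.64)/(9148 − 6236) = 2154.88/2912 = 0.74
a = 5142.64 − 0.74(6236) = 528
Equilibrium: Y = 528 + 0.74Y + 332.34
0.26Y = 860.34, so Y = 860.34/0.26 = 3309

Y = 3309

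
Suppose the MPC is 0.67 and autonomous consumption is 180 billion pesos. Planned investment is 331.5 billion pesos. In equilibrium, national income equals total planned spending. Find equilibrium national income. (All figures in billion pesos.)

Y = C + I = 180 + 0.67Y + 331.5
Y − 0.67Y = 511.5
0.33Y = 511.5, so Y = 511.5/0.33 = 1550

Y = 1550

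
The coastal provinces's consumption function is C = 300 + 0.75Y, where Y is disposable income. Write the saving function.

S = -300 + 0.25Y

S = Y − C = Y − (300 + 0.75Y) = -300 + (1 − 0.75)Y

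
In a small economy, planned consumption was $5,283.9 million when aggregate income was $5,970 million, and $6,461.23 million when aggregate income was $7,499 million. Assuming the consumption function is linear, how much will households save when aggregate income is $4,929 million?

S = 446.67

MPC = (6461.23 − 5283.9)/(7499 − 5970) = 1177.33/1529 = 0.77
a = 5283.9 − 0.77(5970) = 5283.9 − 4596.9 = 687
C = 687 + 0.77(4929) = 4482.33
S = 4929 − 4482.33 = 446.67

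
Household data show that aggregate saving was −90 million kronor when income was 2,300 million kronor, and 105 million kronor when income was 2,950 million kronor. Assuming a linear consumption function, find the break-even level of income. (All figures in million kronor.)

MPS = ΔS/ΔY = (105 − (-90))/(2950 − 2300) = 195/650 = 0.3
MPC = 1 − MPS = 0.7
From S(2300) = -90: −a + 0.3(2300) = -90, so a = 690 − (-90) = 780
Break-even (S = 0): Y = a/MPS = 780/0.3 = 2600

Y = 2600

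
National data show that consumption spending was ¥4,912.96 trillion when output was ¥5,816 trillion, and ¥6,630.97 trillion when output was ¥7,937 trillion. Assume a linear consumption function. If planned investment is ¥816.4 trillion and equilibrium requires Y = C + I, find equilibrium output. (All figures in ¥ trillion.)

Y = 5360

MPC = (6630.97 − 4912.96)/(7937 − 5816) = 1718.01/2121 = 0.81
a = 4912.96 − 0.81(5816) = 202
Equilibrium: Y = 202 + 0.81Y + 816.4
0.19Y = 1018.4, so Y = 1018.4/0.19 = 5360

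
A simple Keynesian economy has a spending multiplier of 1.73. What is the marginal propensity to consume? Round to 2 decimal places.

MPC = 0.42

k = 1/(1 − MPC), so 1 − MPC = 1/k = 1/1.73 = 0.5780
MPC = 1 − 0.5780 = 0.42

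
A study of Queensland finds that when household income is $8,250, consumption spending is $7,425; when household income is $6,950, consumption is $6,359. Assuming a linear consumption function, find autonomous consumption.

MPC = ΔC/ΔY = (7425 − 6359)/(8250 − 6950) = 1066/1300 = 0.82
a = C − MPC·Y = 6359 − 0.82(6950) = 6359 − 5699 = 660

a = 660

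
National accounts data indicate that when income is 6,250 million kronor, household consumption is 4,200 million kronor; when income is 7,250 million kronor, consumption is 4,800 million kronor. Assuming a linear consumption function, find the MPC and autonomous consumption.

MPC = 0.6; a = 450

MPC = ΔC/ΔY = (4800 − 4200)/(7250 − 6250) = 600/1000 = 0.6
a = C − MPC·Y = 4200 − 0.6(6250) = 4200 − 3750 = 450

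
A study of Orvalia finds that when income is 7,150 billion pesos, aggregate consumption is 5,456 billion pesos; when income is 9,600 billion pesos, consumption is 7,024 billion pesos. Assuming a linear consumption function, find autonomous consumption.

a = 880

MPC = ΔC/ΔY = (7024 − 5456)/(9600 − 7150) = 1568/2450 = 0.64
a = C − MPC·Y = 5456 − 0.64(7150) = 5456 − 4576 = 880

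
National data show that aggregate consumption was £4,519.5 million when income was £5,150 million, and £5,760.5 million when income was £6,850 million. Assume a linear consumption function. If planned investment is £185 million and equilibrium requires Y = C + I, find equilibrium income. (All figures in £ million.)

Y = 3500

MPC = (5760.5 − 4519.5)/(6850 − 5150) = 1241/1700 = 0.73
a = 4519.5 − 0.73(5150) = 760
Equilibrium: Y = 760 + 0.73Y + 185
0.27Y = 945, so Y = 945/0.27 = 3500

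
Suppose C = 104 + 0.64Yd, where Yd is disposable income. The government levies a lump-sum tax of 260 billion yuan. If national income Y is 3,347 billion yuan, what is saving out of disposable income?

Yd = Y − T = 3347 − 260 = 3087
C = 104 + 0.64(3087) = 104 + 1975.68 = 2079.68
S = Yd − C = 3087 − 2079.68 = 1007.32

S = 1007.32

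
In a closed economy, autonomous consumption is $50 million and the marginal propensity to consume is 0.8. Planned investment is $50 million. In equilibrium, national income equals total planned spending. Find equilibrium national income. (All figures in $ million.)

Y = C + I = 50 + 0.8Y + 50
Y − 0.8Y = 100
0.2Y = 100, so Y = 100/0.2 = 500

Y = 500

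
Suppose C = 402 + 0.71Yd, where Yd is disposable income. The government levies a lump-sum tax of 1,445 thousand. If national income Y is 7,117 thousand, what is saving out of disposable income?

Yd = Y − T = 7117 − 1445 = 5672
C = 402 + 0.71(5672) = 402 + 4027.12 = 4429.12
S = Yd − C = 5672 − 4429.12 = 1242.88

S = 1242.88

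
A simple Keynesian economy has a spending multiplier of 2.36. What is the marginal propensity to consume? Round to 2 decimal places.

MPC = 0.58

k = 1/(1 − MPC), so 1 − MPC = 1/k = 1/2.36 = 0.4237
MPC = 1 − 0.4237 = 0.58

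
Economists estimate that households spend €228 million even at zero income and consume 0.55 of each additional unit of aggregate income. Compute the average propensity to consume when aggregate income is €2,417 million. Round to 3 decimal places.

APC = 0.644

C = 228 + 0.55(2417) = 1557.35
APC = C/Y = 1557.35/2417 = 0.644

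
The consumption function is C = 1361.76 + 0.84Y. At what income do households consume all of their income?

At break-even, C = Y: 1361.76 + 0.84Y = Y
0.16Y = 1361.76, so Y = 1361.76/0.16 = 8511

Y = 8511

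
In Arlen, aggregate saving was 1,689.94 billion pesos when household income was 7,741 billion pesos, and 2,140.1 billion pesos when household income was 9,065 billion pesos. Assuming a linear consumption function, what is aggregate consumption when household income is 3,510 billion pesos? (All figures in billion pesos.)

MPS = ΔS/ΔY = (2140.1 − 1689.94)/(9065 − 7741) = 450.16/1324 = 0.34
MPC = 1 − MPS = 0.66
Autonomous saving = 1689.94 − 0.34(7741) = -942, so a = 942
C = 942 + 0.66(3510) = 942 + 2316.6 = 3258.6

C = 3258.6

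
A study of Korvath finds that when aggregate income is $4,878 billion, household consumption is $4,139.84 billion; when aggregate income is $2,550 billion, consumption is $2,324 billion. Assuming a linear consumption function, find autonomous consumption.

MPC = ΔC/ΔY = (4139.84 − 2324)/(4878 − 2550) = 1815.84/2328 = 0.78
a = C − MPC·Y = 2324 − 0.78(2550) = 2324 − 1989 = 335

a = 335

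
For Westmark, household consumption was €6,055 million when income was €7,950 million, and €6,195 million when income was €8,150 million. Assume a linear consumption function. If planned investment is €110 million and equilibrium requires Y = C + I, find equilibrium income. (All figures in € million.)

Y = 2000

MPC = (6195 − 6055)/(8150 − 7950) = 140/200 = 0.7
a = 6055 − 0.7(7950) = 490
Equilibrium: Y = 490 + 0.7Y + 110
0.3Y = 600, so Y = 600/0.3 = 2000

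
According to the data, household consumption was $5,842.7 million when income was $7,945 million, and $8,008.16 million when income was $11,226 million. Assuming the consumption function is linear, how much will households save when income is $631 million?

MPC = (8008.16 − 5842.7)/(11226 − 7945) = 2165.46/3281 = 0.66
a = 5842.7 − 0.66(7945) = 5842.7 − 5243.7 = 599
C = 599 + 0.66(631) = 1015.46
S = 631 − 1015.46 = -384.46

S = -384.46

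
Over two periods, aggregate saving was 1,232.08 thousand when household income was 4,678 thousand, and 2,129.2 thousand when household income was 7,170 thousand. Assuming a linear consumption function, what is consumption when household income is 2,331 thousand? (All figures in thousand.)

MPS = ΔS/ΔY = (2129.2 − 1232.08)/(7170 − 4678) = 897.12/2492 = 0.36
MPC = 1 − MPS = 0.64
Autonomous saving = 1232.08 − 0.36(4678) = -452, so a = 452
C = 452 + 0.64(2331) = 452 + 1491.84 = 1943.84

C = 1943.84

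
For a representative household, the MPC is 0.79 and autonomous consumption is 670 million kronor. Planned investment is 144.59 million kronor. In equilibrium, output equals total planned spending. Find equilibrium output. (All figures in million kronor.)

Y = C + I = 670 + 0.79Y + 144.59
Y − 0.79Y = 814.59
0.21Y = 814.59, so Y = 814.59/0.21 = 3879

Y = 3879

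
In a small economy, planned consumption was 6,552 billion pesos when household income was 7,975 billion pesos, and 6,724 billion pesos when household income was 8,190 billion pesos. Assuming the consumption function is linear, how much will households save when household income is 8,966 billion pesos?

S = 1621.2

MPC = (6724 − 6552)/(8190 − 7975) = 172/215 = 0.8
a = 6552 − 0.8(7975) = 6552 − 6380 = 172
C = 172 + 0.8(8966) = 7344.8
S = 8966 − 7344.8 = 1621.2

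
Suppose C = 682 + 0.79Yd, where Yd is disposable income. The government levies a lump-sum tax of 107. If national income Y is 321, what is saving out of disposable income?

Yd = Y − T = 321 − 107 = 214
C = 682 + 0.79(214) = 682 + 169.06 = 851.06
S = Yd − C = 214 − 851.06 = -637.06

S = -637.06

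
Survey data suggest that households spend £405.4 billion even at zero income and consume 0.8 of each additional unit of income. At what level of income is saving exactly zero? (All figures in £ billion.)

At break-even, C = Y: 405.4 + 0.8Y = Y
0.2Y = 405.4, so Y = 405.4/0.2 = 2027

Y = 2027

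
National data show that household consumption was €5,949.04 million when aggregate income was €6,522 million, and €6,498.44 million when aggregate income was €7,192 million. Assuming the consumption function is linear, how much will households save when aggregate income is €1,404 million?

MPC = (6498.44 − 5949.04)/(7192 − 6522) = 549.4/670 = 0.82
a = 5949.04 − 0.82(6522) = 5949.04 − 5348.04 = 601
C = 601 + 0.82(1404) = 1752.28
S = 1404 − 1752.28 = -348.28

S = -348.28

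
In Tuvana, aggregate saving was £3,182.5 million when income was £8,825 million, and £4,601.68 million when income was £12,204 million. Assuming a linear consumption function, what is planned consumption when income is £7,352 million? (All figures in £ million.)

MPS = ΔS/ΔY = (4601.68 − 3182.5)/(12204 − 8825) = 1419.18/3379 = 0.42
MPC = 1 − MPS = 0.58
Autonomous saving = 3182.5 − 0.42(8825) = -524, so a = 524
C = 524 + 0.58(7352) = 524 + 4264.16 = 4788.16

C = 4788.16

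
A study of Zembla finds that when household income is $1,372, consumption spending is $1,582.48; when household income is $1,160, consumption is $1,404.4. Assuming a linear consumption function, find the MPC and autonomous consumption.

MPC = ΔC/ΔY = (1582.48 − 1404.4)/(1372 − 1160) = 178.08/212 = 0.84
a = C − MPC·Y = 1404.4 − 0.84(1160) = 1404.4 − 974.4 = 430

MPC = 0.84; a = 430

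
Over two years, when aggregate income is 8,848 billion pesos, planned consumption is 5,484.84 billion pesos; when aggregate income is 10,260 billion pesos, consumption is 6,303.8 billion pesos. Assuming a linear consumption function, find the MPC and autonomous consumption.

MPC = ΔC/ΔY = (6303.8 − 5484.84)/(10260 − 8848) = 818.96/1412 = 0.58
a = C − MPC·Y = 5484.84 − 0.58(8848) = 5484.84 − 5131.84 = 353

MPC = 0.58; a = 353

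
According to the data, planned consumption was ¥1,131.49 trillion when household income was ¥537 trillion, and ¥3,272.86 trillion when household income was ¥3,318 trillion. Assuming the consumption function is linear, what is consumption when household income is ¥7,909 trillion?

C = 6807.93

MPC = (3272.86 − 1131.49)/(3318 − 537) = 2141.37/2781 = 0.77
a = 1131.49 − 0.77(537) = 1131.49 − 413.49 = 718
C = 718 + 0.77(7909) = 718 + 6089.93 = 6807.93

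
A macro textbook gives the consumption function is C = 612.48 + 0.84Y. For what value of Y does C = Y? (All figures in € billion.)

At break-even, C = Y: 612.48 + 0.84Y = Y
0.16Y = 612.48, so Y = 612.48/0.16 = 3828

Y = 3828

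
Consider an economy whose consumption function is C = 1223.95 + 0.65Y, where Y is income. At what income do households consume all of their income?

At break-even, C = Y: 1223.95 + 0.65Y = Y
0.35Y = 1223.95, so Y = 1223.95/0.35 = 3497

Y = 3497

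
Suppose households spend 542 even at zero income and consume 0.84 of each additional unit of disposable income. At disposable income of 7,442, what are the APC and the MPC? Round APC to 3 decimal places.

APC = 0.913; MPC = 0.84

MPC = 0.84 (the slope of the consumption function)
C = 542 + 0.84(7442) = 6793.28, so APC = 6793.28/7442 = 0.913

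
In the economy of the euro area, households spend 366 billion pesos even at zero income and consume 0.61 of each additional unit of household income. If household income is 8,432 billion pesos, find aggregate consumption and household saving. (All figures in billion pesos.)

C = 5509.52; S = 2922.48

C = 366 + 0.61(8432) = 366 + 5143.52 = 5509.52
S = Y − C = 8432 − 5509.52 = 2922.48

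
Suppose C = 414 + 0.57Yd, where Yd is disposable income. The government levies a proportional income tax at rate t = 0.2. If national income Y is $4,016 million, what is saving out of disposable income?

S = 967.504

Yd = (1 − 0.2)(4016) = 0.8(4016) = 3212.8
C = 414 + 0.57(3212.8) = 414 + 1831.296 = 2245.296
S = Yd − C = 3212.8 − 2245.296 = 967.504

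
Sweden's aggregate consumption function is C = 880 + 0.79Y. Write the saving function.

S = -880 + 0.21Y

S = Y − C = Y − (880 + 0.79Y) = -880 + (1 − 0.79)Y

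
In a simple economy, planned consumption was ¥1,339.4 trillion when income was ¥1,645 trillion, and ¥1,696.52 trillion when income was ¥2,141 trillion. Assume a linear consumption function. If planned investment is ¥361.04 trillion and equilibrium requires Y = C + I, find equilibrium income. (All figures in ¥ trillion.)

MPC = (1696.52 − 1339.4)/(2141 − 1645) = 357.12/496 = 0.72
a = 1339.4 − 0.72(1645) = 155
Equilibrium: Y = 155 + 0.72Y + 361.04
0.28Y = 516.04, so Y = 516.04/0.28 = 1843

Y = 1843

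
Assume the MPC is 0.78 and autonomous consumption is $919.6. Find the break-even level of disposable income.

At break-even, C = Y: 919.6 + 0.78Y = Y
0.22Y = 919.6, so Y = 919.6/0.22 = 4180

Y = 4180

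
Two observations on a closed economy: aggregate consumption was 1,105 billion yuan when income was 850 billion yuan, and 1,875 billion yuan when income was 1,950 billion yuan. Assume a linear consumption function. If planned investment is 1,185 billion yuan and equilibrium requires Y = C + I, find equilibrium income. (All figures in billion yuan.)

Y = 5650

MPC = (1875 − 1105)/(1950 − 850) = 770/1100 = 0.7
a = 1105 − 0.7(850) = 510
Equilibrium: Y = 510 + 0.7Y + 1185
0.3Y = 1695, so Y = 1695/0.3 = 5650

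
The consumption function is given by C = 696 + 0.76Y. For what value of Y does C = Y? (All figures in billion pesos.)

At break-even, C = Y: 696 + 0.76Y = Y
0.24Y = 696, so Y = 696/0.24 = 2900

Y = 2900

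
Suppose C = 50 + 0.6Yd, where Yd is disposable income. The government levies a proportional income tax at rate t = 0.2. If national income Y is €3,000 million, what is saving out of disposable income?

S = 910

Yd = (1 − 0.2)(3000) = 0.8(3000) = 2400
C = 50 + 0.6(2400) = 50 + 1440 = 1490
S = Yd − C = 2400 − 1490 = 910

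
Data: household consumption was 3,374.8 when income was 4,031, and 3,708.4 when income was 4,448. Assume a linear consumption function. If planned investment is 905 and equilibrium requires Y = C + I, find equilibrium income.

Y = 5275

MPC = (3708.4 − 3374.8)/(4448 − 4031) = 333.6/417 = 0.8
a = 3374.8 − 0.8(4031) = 150
Equilibrium: Y = 150 + 0.8Y + 905
0.2Y = 1055, so Y = 1055/0.2 = 5275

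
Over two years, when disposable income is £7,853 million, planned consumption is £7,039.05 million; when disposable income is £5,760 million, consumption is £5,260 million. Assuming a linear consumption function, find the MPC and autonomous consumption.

MPC = ΔC/ΔY = (7039.05 − 5260)/(7853 − 5760) = 1779.05/2093 = 0.85
a = C − MPC·Y = 5260 − 0.85(5760) = 5260 − 4896 = 364

MPC = 0.85; a = 364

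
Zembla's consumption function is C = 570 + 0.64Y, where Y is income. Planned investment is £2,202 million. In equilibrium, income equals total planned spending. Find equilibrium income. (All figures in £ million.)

Y = C + I = 570 + 0.64Y + 2202
Y − 0.64Y = 2772
0.36Y = 2772, so Y = 2772/0.36 = 7700

Y = 7700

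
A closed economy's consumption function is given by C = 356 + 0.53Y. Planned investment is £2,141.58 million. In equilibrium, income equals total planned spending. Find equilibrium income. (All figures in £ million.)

Y = C + I = 356 + 0.53Y + 2141.58
Y − 0.53Y = 2497.58
0.47Y = 2497.58, so Y = 2497.58/0.47 = 5314

Y = 5314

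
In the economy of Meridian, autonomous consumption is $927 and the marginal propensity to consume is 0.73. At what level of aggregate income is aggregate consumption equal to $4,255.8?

927 + 0.73Y = 4255.8
0.73Y = 3328.8, so Y = 3328.8/0.73 = 4560

Y = 4560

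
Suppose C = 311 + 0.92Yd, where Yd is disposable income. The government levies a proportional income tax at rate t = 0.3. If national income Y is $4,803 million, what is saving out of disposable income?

Yd = (1 − 0.3)(4803) = 0.7(4803) = 3362.1
C = 311 + 0.92(3362.1) = 311 + 3093.132 = 3404.132
S = Yd − C = 3362.1 − 3404.132 = -42.032

S = -42.032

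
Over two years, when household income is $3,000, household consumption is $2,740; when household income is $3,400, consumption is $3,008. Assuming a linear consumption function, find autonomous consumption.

MPC = ΔC/ΔY = (3008 − 2740)/(3400 − 3000) = 268/400 = 0.67
a = C − MPC·Y = 2740 − 0.67(3000) = 2740 − 2010 = 730

a = 730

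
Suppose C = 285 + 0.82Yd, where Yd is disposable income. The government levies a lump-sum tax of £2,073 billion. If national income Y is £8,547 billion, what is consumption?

Yd = Y − T = 8547 − 2073 = 6474
C = 285 + 0.82(6474) = 285 + 5308.68 = 5593.68

C = 5593.68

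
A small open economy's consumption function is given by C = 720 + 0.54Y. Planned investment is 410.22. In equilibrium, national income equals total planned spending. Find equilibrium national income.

Y = C + I = 720 + 0.54Y + 410.22
Y − 0.54Y = 1130.22
0.46Y = 1130.22, so Y = 1130.22/0.46 = 2457

Y = 2457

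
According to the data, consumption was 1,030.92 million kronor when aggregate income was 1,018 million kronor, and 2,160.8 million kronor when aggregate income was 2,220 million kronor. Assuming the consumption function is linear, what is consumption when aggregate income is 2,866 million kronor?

C = 2768.04

MPC = (2160.8 − 1030.92)/(2220 − 1018) = 1129.88/1202 = 0.94
a = 1030.92 − 0.94(1018) = 1030.92 − 956.92 = 74
C = 74 + 0.94(2866) = 74 + 2694.04 = 2768.04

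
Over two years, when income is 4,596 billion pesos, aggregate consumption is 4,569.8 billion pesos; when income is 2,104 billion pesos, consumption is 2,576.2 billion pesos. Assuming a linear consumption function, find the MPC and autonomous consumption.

MPC = 0.8; a = 893

MPC = ΔC/ΔY = (4569.8 − 2576.2)/(4596 − 2104) = 1993.6/2492 = 0.8
a = C − MPC·Y = 2576.2 − 0.8(2104) = 2576.2 − 1683.2 = 893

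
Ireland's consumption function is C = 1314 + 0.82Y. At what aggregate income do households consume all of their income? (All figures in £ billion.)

Y = 7300

At break-even, C = Y: 1314 + 0.82Y = Y
0.18Y = 1314, so Y = 1314/0.18 = 7300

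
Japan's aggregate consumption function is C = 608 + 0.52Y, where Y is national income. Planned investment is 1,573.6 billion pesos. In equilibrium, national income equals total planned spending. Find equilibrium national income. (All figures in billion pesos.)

Y = 4545

Y = C + I = 608 + 0.52Y + 1573.6
Y − 0.52Y = 2181.6
0.48Y = 2181.6, so Y = 2181.6/0.48 = 4545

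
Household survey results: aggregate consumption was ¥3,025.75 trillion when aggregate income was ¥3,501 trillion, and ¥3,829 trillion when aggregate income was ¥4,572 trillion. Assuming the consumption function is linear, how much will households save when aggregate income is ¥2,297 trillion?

MPC = (3829 − 3025.75)/(4572 − 3501) = 803.25/1071 = 0.75
a = 3025.75 − 0.75(3501) = 3025.75 − 2625.75 = 400
C = 400 + 0.75(2297) = 2122.75
S = 2297 − 2122.75 = 174.25

S = 174.25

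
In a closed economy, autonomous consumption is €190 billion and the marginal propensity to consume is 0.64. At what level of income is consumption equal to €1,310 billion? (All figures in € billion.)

Y = 1750

190 + 0.64Y = 1310
0.64Y = 1120, so Y = 1120/0.64 = 1750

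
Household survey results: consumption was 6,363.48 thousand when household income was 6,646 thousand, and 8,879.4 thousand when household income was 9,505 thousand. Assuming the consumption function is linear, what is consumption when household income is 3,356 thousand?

C = 3468.28

MPC = (8879.4 − 6363.48)/(9505 − 6646) = 2515.92/2859 = 0.88
a = 6363.48 − 0.88(6646) = 6363.48 − 5848.48 = 515
C = 515 + 0.88(3356) = 515 + 2953.28 = 3468.28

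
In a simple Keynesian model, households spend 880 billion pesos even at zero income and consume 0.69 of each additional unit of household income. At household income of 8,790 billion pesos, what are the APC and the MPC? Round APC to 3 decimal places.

MPC = 0.69 (the slope of the consumption function)
C = 880 + 0.69(8790) = 6945.1, so APC = 6945.1/8790 = 0.790

APC = 0.790; MPC = 0.69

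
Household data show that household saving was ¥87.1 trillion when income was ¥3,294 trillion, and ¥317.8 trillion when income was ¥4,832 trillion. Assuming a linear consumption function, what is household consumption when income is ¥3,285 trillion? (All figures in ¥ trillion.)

C = 3199.25

MPS = ΔS/ΔY = (317.8 − 87.1)/(4832 − 3294) = 230.7/1538 = 0.15
MPC = 1 − MPS = 0.85
Autonomous saving = 87.1 − 0.15(3294) = -407, so a = 407
C = 407 + 0.85(3285) = 407 + 2792.25 = 3199.25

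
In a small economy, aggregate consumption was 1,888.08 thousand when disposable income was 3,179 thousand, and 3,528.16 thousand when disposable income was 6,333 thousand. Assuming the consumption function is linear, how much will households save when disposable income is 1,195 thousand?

MPC = (3528.16 − 1888.08)/(6333 − 3179) = 1640.08/3154 = 0.52
a = 1888.08 − 0.52(3179) = 1888.08 − 1653.08 = 235
C = 235 + 0.52(1195) = 856.4
S = 1195 − 856.4 = 338.6

S = 338.6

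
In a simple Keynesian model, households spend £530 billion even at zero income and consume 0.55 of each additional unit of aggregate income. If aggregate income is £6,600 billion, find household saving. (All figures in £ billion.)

C = 530 + 0.55(6600) = 530 + 3630 = 4160
S = Y − C = 6600 − 4160 = 2440

S = 2440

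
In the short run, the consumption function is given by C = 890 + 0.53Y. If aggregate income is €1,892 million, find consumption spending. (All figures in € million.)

C = 890 + 0.53(1892) = 890 + 1002.76 = 1892.76

C = 1892.76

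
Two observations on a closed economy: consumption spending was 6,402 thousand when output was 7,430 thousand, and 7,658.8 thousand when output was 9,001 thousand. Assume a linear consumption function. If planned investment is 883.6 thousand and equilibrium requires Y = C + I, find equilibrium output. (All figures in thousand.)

MPC = (7658.8 − 6402)/(9001 − 7430) = 1256.8/1571 = 0.8
a = 6402 − 0.8(7430) = 458
Equilibrium: Y = 458 + 0.8Y + 883.6
0.2Y = 1341.6, so Y = 1341.6/0.2 = 6708

Y = 6708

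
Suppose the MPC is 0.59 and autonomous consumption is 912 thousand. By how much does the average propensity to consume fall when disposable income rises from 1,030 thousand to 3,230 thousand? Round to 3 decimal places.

At Y = 1030: C = 912 + 0.59(1030) = 1519.7, APC = 1519.7/1030 = 1.4754
At Y = 3230: C = 2817.7, APC = 2817.7/3230 = 0.8724
Fall in APC = 1.4754 − 0.8724 = 0.603

ΔAPC = 0.603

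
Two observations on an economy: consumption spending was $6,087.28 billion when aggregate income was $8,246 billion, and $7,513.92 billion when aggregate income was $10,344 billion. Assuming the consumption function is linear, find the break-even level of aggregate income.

Y = 1500

MPC = (7513.92 − 6087.28)/(10344 − 8246) = 1426.64/2098 = 0.68
a = 6087.28 − 0.68(8246) = 6087.28 − 5607.28 = 480
Break-even: Y = a/(1−MPC) = 480/0.32 = 1500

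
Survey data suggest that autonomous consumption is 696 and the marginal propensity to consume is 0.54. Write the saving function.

S = Y − C = Y − (696 + 0.54Y) = -696 + (1 − 0.54)Y

S = -696 + 0.46Y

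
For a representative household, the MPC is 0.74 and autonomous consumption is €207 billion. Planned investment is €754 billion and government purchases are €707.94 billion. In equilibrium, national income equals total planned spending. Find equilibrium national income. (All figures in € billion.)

Y = C + I + G = 207 + 0.74Y + 754 + 707.94
Y − 0.74Y = 1668.94
0.26Y = 1668.94, so Y = 1668.94/0.26 = 6419

Y = 6419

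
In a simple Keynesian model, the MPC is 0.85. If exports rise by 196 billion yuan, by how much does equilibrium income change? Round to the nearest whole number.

ΔY ≈ 1307

The multiplier is 1/(1 − MPC) = 1/0.15.
ΔY = 196/0.15 = 1306.67 ≈ 1307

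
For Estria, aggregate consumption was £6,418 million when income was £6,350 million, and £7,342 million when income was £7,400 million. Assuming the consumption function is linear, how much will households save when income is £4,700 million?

MPC = (7342 − 6418)/(7400 − 6350) = 924/1050 = 0.88
a = 6418 − 0.88(6350) = 6418 − 5588 = 830
C = 830 + 0.88(4700) = 4966
S = 4700 − 4966 = -266

S = -266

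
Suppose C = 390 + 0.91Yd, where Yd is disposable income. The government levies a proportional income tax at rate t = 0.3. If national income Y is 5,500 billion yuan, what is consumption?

Yd = (1 − 0.3)(5500) = 0.7(5500) = 3850
C = 390 + 0.91(3850) = 390 + 3503.5 = 3893.5

C = 3893.5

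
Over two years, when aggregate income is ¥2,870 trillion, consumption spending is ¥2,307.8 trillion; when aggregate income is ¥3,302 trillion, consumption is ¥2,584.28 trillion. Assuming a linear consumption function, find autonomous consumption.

MPC = ΔC/ΔY = (2584.28 − 2307.8)/(3302 − 2870) = 276.48/432 = 0.64
a = C − MPC·Y = 2307.8 − 0.64(2870) = 2307.8 − 1836.8 = 471

a = 471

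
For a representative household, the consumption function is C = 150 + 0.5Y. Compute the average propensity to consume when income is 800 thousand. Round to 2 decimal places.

C = 150 + 0.5(800) = 550
APC = C/Y = 550/800 = 0.69

APC = 0.69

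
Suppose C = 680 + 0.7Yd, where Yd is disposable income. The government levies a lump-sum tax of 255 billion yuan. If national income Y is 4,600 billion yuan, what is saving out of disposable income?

Yd = Y − T = 4600 − 255 = 4345
C = 680 + 0.7(4345) = 680 + 3041.5 = 3721.5
S = Yd − C = 4345 − 3721.5 = 623.5

S = 623.5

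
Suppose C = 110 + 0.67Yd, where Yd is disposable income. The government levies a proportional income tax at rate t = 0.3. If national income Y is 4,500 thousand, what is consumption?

C = 2220.5

Yd = (1 − 0.3)(4500) = 0.7(4500) = 3150
C = 110 + 0.67(3150) = 110 + 2110.5 = 2220.5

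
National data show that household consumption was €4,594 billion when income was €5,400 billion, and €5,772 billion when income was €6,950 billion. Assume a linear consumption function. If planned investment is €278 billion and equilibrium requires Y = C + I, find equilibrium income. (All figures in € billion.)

Y = 3200

MPC = (5772 − 4594)/(6950 − 5400) = 1178/1550 = 0.76
a = 4594 − 0.76(5400) = 490
Equilibrium: Y = 490 + 0.76Y + 278
0.24Y = 768, so Y = 768/0.24 = 3200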